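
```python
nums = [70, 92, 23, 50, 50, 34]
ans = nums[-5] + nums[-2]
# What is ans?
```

nums has length 6. Negative index -5 maps to positive index 6 + (-5) = 1. nums[1] = 92.
nums has length 6. Negative index -2 maps to positive index 6 + (-2) = 4. nums[4] = 50.
Sum: 92 + 50 = 142.

142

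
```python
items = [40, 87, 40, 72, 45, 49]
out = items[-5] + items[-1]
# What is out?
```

items has length 6. Negative index -5 maps to positive index 6 + (-5) = 1. items[1] = 87.
items has length 6. Negative index -1 maps to positive index 6 + (-1) = 5. items[5] = 49.
Sum: 87 + 49 = 136.

136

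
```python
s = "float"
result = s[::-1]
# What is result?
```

s has length 5. The slice s[::-1] selects indices [4, 3, 2, 1, 0] (4->'t', 3->'a', 2->'o', 1->'l', 0->'f'), giving 'taolf'.

'taolf'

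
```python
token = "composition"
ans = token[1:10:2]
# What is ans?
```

token has length 11. The slice token[1:10:2] selects indices [1, 3, 5, 7, 9] (1->'o', 3->'p', 5->'s', 7->'t', 9->'o'), giving 'opsto'.

'opsto'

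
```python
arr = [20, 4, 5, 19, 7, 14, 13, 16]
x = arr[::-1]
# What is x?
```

arr has length 8. The slice arr[::-1] selects indices [7, 6, 5, 4, 3, 2, 1, 0] (7->16, 6->13, 5->14, 4->7, 3->19, 2->5, 1->4, 0->20), giving [16, 13, 14, 7, 19, 5, 4, 20].

[16, 13, 14, 7, 19, 5, 4, 20]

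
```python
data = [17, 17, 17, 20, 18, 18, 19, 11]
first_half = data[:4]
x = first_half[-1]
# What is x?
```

data has length 8. The slice data[:4] selects indices [0, 1, 2, 3] (0->17, 1->17, 2->17, 3->20), giving [17, 17, 17, 20]. So first_half = [17, 17, 17, 20]. Then first_half[-1] = 20.

20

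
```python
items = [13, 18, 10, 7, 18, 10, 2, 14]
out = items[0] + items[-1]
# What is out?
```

items has length 8. items[0] = 13.
items has length 8. Negative index -1 maps to positive index 8 + (-1) = 7. items[7] = 14.
Sum: 13 + 14 = 27.

27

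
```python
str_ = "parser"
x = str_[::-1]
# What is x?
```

str_ has length 6. The slice str_[::-1] selects indices [5, 4, 3, 2, 1, 0] (5->'r', 4->'e', 3->'s', 2->'r', 1->'a', 0->'p'), giving 'resrap'.

'resrap'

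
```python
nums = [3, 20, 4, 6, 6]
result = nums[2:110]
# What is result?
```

nums has length 5. The slice nums[2:110] selects indices [2, 3, 4] (2->4, 3->6, 4->6), giving [4, 6, 6].

[4, 6, 6]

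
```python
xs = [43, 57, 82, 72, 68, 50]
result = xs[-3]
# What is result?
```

xs has length 6. Negative index -3 maps to positive index 6 + (-3) = 3. xs[3] = 72.

72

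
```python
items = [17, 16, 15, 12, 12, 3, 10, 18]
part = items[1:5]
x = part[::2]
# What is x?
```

items has length 8. The slice items[1:5] selects indices [1, 2, 3, 4] (1->16, 2->15, 3->12, 4->12), giving [16, 15, 12, 12]. So part = [16, 15, 12, 12]. part has length 4. The slice part[::2] selects indices [0, 2] (0->16, 2->12), giving [16, 12].

[16, 12]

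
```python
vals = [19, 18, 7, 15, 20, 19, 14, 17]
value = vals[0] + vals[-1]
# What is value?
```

vals has length 8. vals[0] = 19.
vals has length 8. Negative index -1 maps to positive index 8 + (-1) = 7. vals[7] = 17.
Sum: 19 + 17 = 36.

36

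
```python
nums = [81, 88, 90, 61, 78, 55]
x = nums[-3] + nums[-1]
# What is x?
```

nums has length 6. Negative index -3 maps to positive index 6 + (-3) = 3. nums[3] = 61.
nums has length 6. Negative index -1 maps to positive index 6 + (-1) = 5. nums[5] = 55.
Sum: 61 + 55 = 116.

116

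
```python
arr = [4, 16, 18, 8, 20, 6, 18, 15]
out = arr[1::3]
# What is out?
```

arr has length 8. The slice arr[1::3] selects indices [1, 4, 7] (1->16, 4->20, 7->15), giving [16, 20, 15].

[16, 20, 15]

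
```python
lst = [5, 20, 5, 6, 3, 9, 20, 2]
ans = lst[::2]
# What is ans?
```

lst has length 8. The slice lst[::2] selects indices [0, 2, 4, 6] (0->5, 2->5, 4->3, 6->20), giving [5, 5, 3, 20].

[5, 5, 3, 20]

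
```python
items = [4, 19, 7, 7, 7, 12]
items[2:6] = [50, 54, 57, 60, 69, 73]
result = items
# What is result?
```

items starts as [4, 19, 7, 7, 7, 12] (length 6). The slice items[2:6] covers indices [2, 3, 4, 5] with values [7, 7, 7, 12]. Replacing that slice with [50, 54, 57, 60, 69, 73] (different length) produces [4, 19, 50, 54, 57, 60, 69, 73].

[4, 19, 50, 54, 57, 60, 69, 73]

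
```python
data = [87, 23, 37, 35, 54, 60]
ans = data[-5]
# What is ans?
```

data has length 6. Negative index -5 maps to positive index 6 + (-5) = 1. data[1] = 23.

23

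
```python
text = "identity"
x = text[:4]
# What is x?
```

text has length 8. The slice text[:4] selects indices [0, 1, 2, 3] (0->'i', 1->'d', 2->'e', 3->'n'), giving 'iden'.

'iden'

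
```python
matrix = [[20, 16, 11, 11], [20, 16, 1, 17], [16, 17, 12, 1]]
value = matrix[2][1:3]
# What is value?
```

matrix[2] = [16, 17, 12, 1]. matrix[2] has length 4. The slice matrix[2][1:3] selects indices [1, 2] (1->17, 2->12), giving [17, 12].

[17, 12]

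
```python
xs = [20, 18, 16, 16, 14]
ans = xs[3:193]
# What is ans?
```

xs has length 5. The slice xs[3:193] selects indices [3, 4] (3->16, 4->14), giving [16, 14].

[16, 14]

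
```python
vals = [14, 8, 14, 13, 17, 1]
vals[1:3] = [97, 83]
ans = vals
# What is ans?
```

vals starts as [14, 8, 14, 13, 17, 1] (length 6). The slice vals[1:3] covers indices [1, 2] with values [8, 14]. Replacing that slice with [97, 83] (same length) produces [14, 97, 83, 13, 17, 1].

[14, 97, 83, 13, 17, 1]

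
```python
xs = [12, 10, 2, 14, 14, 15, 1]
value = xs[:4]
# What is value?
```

xs has length 7. The slice xs[:4] selects indices [0, 1, 2, 3] (0->12, 1->10, 2->2, 3->14), giving [12, 10, 2, 14].

[12, 10, 2, 14]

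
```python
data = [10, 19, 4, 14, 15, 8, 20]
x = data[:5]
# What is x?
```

data has length 7. The slice data[:5] selects indices [0, 1, 2, 3, 4] (0->10, 1->19, 2->4, 3->14, 4->15), giving [10, 19, 4, 14, 15].

[10, 19, 4, 14, 15]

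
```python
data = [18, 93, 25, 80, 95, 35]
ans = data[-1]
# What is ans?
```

data has length 6. Negative index -1 maps to positive index 6 + (-1) = 5. data[5] = 35.

35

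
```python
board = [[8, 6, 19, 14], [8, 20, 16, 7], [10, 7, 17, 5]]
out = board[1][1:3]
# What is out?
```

board[1] = [8, 20, 16, 7]. board[1] has length 4. The slice board[1][1:3] selects indices [1, 2] (1->20, 2->16), giving [20, 16].

[20, 16]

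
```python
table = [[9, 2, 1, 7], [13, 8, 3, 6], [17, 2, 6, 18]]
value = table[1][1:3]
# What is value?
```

table[1] = [13, 8, 3, 6]. table[1] has length 4. The slice table[1][1:3] selects indices [1, 2] (1->8, 2->3), giving [8, 3].

[8, 3]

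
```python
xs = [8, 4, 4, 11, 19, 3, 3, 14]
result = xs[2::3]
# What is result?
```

xs has length 8. The slice xs[2::3] selects indices [2, 5] (2->4, 5->3), giving [4, 3].

[4, 3]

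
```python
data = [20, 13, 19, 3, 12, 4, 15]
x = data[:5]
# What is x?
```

data has length 7. The slice data[:5] selects indices [0, 1, 2, 3, 4] (0->20, 1->13, 2->19, 3->3, 4->12), giving [20, 13, 19, 3, 12].

[20, 13, 19, 3, 12]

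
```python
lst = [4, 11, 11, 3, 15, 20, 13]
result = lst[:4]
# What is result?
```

lst has length 7. The slice lst[:4] selects indices [0, 1, 2, 3] (0->4, 1->11, 2->11, 3->3), giving [4, 11, 11, 3].

[4, 11, 11, 3]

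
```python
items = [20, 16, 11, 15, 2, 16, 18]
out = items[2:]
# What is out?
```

items has length 7. The slice items[2:] selects indices [2, 3, 4, 5, 6] (2->11, 3->15, 4->2, 5->16, 6->18), giving [11, 15, 2, 16, 18].

[11, 15, 2, 16, 18]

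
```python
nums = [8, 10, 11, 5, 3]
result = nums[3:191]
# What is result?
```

nums has length 5. The slice nums[3:191] selects indices [3, 4] (3->5, 4->3), giving [5, 3].

[5, 3]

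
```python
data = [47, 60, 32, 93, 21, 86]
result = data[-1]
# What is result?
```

data has length 6. Negative index -1 maps to positive index 6 + (-1) = 5. data[5] = 86.

86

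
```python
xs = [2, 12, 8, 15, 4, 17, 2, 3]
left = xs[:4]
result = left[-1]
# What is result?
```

xs has length 8. The slice xs[:4] selects indices [0, 1, 2, 3] (0->2, 1->12, 2->8, 3->15), giving [2, 12, 8, 15]. So left = [2, 12, 8, 15]. Then left[-1] = 15.

15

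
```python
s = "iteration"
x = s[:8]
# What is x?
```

s has length 9. The slice s[:8] selects indices [0, 1, 2, 3, 4, 5, 6, 7] (0->'i', 1->'t', 2->'e', 3->'r', 4->'a', 5->'t', 6->'i', 7->'o'), giving 'iteratio'.

'iteratio'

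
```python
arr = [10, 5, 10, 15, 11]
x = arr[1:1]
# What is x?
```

arr has length 5. The slice arr[1:1] resolves to an empty index range, so the result is [].

[]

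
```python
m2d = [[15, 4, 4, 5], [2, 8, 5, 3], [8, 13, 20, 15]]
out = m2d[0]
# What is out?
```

m2d has 3 rows. Row 0 is [15, 4, 4, 5].

[15, 4, 4, 5]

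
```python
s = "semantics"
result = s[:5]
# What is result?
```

s has length 9. The slice s[:5] selects indices [0, 1, 2, 3, 4] (0->'s', 1->'e', 2->'m', 3->'a', 4->'n'), giving 'seman'.

'seman'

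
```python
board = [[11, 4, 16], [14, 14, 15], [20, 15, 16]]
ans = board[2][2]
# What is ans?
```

board[2] = [20, 15, 16]. Taking column 2 of that row yields 16.

16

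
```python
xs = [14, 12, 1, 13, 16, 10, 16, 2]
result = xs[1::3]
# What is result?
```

xs has length 8. The slice xs[1::3] selects indices [1, 4, 7] (1->12, 4->16, 7->2), giving [12, 16, 2].

[12, 16, 2]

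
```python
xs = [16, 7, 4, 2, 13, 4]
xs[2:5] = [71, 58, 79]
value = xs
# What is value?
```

xs starts as [16, 7, 4, 2, 13, 4] (length 6). The slice xs[2:5] covers indices [2, 3, 4] with values [4, 2, 13]. Replacing that slice with [71, 58, 79] (same length) produces [16, 7, 71, 58, 79, 4].

[16, 7, 71, 58, 79, 4]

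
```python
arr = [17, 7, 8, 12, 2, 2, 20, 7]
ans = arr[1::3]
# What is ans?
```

arr has length 8. The slice arr[1::3] selects indices [1, 4, 7] (1->7, 4->2, 7->7), giving [7, 2, 7].

[7, 2, 7]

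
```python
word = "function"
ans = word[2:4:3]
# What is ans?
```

word has length 8. The slice word[2:4:3] selects indices [2] (2->'n'), giving 'n'.

'n'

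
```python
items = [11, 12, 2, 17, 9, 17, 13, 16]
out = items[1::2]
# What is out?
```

items has length 8. The slice items[1::2] selects indices [1, 3, 5, 7] (1->12, 3->17, 5->17, 7->16), giving [12, 17, 17, 16].

[12, 17, 17, 16]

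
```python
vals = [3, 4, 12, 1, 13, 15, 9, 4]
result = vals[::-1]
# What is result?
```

vals has length 8. The slice vals[::-1] selects indices [7, 6, 5, 4, 3, 2, 1, 0] (7->4, 6->9, 5->15, 4->13, 3->1, 2->12, 1->4, 0->3), giving [4, 9, 15, 13, 1, 12, 4, 3].

[4, 9, 15, 13, 1, 12, 4, 3]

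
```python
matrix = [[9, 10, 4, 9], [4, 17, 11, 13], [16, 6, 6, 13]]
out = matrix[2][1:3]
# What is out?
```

matrix[2] = [16, 6, 6, 13]. matrix[2] has length 4. The slice matrix[2][1:3] selects indices [1, 2] (1->6, 2->6), giving [6, 6].

[6, 6]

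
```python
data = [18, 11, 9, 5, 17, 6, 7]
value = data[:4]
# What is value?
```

data has length 7. The slice data[:4] selects indices [0, 1, 2, 3] (0->18, 1->11, 2->9, 3->5), giving [18, 11, 9, 5].

[18, 11, 9, 5]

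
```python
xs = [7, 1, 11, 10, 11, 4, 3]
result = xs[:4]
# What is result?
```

xs has length 7. The slice xs[:4] selects indices [0, 1, 2, 3] (0->7, 1->1, 2->11, 3->10), giving [7, 1, 11, 10].

[7, 1, 11, 10]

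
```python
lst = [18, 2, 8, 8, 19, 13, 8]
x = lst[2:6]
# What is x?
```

lst has length 7. The slice lst[2:6] selects indices [2, 3, 4, 5] (2->8, 3->8, 4->19, 5->13), giving [8, 8, 19, 13].

[8, 8, 19, 13]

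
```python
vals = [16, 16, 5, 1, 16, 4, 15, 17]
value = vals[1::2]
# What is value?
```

vals has length 8. The slice vals[1::2] selects indices [1, 3, 5, 7] (1->16, 3->1, 5->4, 7->17), giving [16, 1, 4, 17].

[16, 1, 4, 17]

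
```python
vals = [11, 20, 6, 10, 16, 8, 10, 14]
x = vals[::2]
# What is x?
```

vals has length 8. The slice vals[::2] selects indices [0, 2, 4, 6] (0->11, 2->6, 4->16, 6->10), giving [11, 6, 16, 10].

[11, 6, 16, 10]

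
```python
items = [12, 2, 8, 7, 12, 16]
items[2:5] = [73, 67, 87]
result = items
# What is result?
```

items starts as [12, 2, 8, 7, 12, 16] (length 6). The slice items[2:5] covers indices [2, 3, 4] with values [8, 7, 12]. Replacing that slice with [73, 67, 87] (same length) produces [12, 2, 73, 67, 87, 16].

[12, 2, 73, 67, 87, 16]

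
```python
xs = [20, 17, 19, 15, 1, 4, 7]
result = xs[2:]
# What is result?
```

xs has length 7. The slice xs[2:] selects indices [2, 3, 4, 5, 6] (2->19, 3->15, 4->1, 5->4, 6->7), giving [19, 15, 1, 4, 7].

[19, 15, 1, 4, 7]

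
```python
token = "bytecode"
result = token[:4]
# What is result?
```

token has length 8. The slice token[:4] selects indices [0, 1, 2, 3] (0->'b', 1->'y', 2->'t', 3->'e'), giving 'byte'.

'byte'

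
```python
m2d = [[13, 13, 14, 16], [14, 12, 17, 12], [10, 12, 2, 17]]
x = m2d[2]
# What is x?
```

m2d has 3 rows. Row 2 is [10, 12, 2, 17].

[10, 12, 2, 17]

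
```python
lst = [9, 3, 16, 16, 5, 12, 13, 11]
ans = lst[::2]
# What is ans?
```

lst has length 8. The slice lst[::2] selects indices [0, 2, 4, 6] (0->9, 2->16, 4->5, 6->13), giving [9, 16, 5, 13].

[9, 16, 5, 13]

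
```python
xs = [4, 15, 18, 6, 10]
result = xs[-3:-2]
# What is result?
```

xs has length 5. The slice xs[-3:-2] selects indices [2] (2->18), giving [18].

[18]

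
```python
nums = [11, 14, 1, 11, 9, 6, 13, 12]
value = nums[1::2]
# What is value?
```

nums has length 8. The slice nums[1::2] selects indices [1, 3, 5, 7] (1->14, 3->11, 5->6, 7->12), giving [14, 11, 6, 12].

[14, 11, 6, 12]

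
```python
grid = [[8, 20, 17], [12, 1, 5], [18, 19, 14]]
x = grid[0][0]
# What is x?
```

grid[0] = [8, 20, 17]. Taking column 0 of that row yields 8.

8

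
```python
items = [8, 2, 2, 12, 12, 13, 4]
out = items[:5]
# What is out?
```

items has length 7. The slice items[:5] selects indices [0, 1, 2, 3, 4] (0->8, 1->2, 2->2, 3->12, 4->12), giving [8, 2, 2, 12, 12].

[8, 2, 2, 12, 12]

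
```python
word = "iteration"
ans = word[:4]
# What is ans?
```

word has length 9. The slice word[:4] selects indices [0, 1, 2, 3] (0->'i', 1->'t', 2->'e', 3->'r'), giving 'iter'.

'iter'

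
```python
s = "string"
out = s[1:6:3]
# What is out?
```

s has length 6. The slice s[1:6:3] selects indices [1, 4] (1->'t', 4->'n'), giving 'tn'.

'tn'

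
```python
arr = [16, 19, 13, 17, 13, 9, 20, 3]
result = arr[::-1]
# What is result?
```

arr has length 8. The slice arr[::-1] selects indices [7, 6, 5, 4, 3, 2, 1, 0] (7->3, 6->20, 5->9, 4->13, 3->17, 2->13, 1->19, 0->16), giving [3, 20, 9, 13, 17, 13, 19, 16].

[3, 20, 9, 13, 17, 13, 19, 16]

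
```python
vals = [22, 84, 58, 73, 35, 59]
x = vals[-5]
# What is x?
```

vals has length 6. Negative index -5 maps to positive index 6 + (-5) = 1. vals[1] = 84.

84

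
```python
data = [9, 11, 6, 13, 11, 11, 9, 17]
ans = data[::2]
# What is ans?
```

data has length 8. The slice data[::2] selects indices [0, 2, 4, 6] (0->9, 2->6, 4->11, 6->9), giving [9, 6, 11, 9].

[9, 6, 11, 9]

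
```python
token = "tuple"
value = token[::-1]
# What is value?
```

token has length 5. The slice token[::-1] selects indices [4, 3, 2, 1, 0] (4->'e', 3->'l', 2->'p', 1->'u', 0->'t'), giving 'elput'.

'elput'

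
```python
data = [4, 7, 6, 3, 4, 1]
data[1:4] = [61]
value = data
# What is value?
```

data starts as [4, 7, 6, 3, 4, 1] (length 6). The slice data[1:4] covers indices [1, 2, 3] with values [7, 6, 3]. Replacing that slice with [61] (different length) produces [4, 61, 4, 1].

[4, 61, 4, 1]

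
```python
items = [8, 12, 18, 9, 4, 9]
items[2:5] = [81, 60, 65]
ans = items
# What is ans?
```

items starts as [8, 12, 18, 9, 4, 9] (length 6). The slice items[2:5] covers indices [2, 3, 4] with values [18, 9, 4]. Replacing that slice with [81, 60, 65] (same length) produces [8, 12, 81, 60, 65, 9].

[8, 12, 81, 60, 65, 9]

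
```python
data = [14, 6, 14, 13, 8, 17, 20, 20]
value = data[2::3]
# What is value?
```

data has length 8. The slice data[2::3] selects indices [2, 5] (2->14, 5->17), giving [14, 17].

[14, 17]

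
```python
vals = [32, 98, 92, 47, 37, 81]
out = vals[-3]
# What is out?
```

vals has length 6. Negative index -3 maps to positive index 6 + (-3) = 3. vals[3] = 47.

47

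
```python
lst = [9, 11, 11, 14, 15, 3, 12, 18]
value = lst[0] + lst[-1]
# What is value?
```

lst has length 8. lst[0] = 9.
lst has length 8. Negative index -1 maps to positive index 8 + (-1) = 7. lst[7] = 18.
Sum: 9 + 18 = 27.

27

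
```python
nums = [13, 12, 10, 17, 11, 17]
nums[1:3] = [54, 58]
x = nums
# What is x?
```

nums starts as [13, 12, 10, 17, 11, 17] (length 6). The slice nums[1:3] covers indices [1, 2] with values [12, 10]. Replacing that slice with [54, 58] (same length) produces [13, 54, 58, 17, 11, 17].

[13, 54, 58, 17, 11, 17]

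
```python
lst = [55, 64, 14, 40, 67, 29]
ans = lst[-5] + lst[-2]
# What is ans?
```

lst has length 6. Negative index -5 maps to positive index 6 + (-5) = 1. lst[1] = 64.
lst has length 6. Negative index -2 maps to positive index 6 + (-2) = 4. lst[4] = 67.
Sum: 64 + 67 = 131.

131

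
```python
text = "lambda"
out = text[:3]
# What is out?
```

text has length 6. The slice text[:3] selects indices [0, 1, 2] (0->'l', 1->'a', 2->'m'), giving 'lam'.

'lam'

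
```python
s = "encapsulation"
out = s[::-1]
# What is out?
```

s has length 13. The slice s[::-1] selects indices [12, 11, 10, 9, 8, 7, 6, 5, 4, 3, 2, 1, 0] (12->'n', 11->'o', 10->'i', 9->'t', 8->'a', 7->'l', 6->'u', 5->'s', 4->'p', 3->'a', 2->'c', 1->'n', 0->'e'), giving 'noitaluspacne'.

'noitaluspacne'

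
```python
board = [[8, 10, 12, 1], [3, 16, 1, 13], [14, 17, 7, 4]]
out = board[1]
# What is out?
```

board has 3 rows. Row 1 is [3, 16, 1, 13].

[3, 16, 1, 13]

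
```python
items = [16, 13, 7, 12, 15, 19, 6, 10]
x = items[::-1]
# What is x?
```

items has length 8. The slice items[::-1] selects indices [7, 6, 5, 4, 3, 2, 1, 0] (7->10, 6->6, 5->19, 4->15, 3->12, 2->7, 1->13, 0->16), giving [10, 6, 19, 15, 12, 7, 13, 16].

[10, 6, 19, 15, 12, 7, 13, 16]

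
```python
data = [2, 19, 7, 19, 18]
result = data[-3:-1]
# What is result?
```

data has length 5. The slice data[-3:-1] selects indices [2, 3] (2->7, 3->19), giving [7, 19].

[7, 19]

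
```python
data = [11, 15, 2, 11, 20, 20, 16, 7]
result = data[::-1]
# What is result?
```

data has length 8. The slice data[::-1] selects indices [7, 6, 5, 4, 3, 2, 1, 0] (7->7, 6->16, 5->20, 4->20, 3->11, 2->2, 1->15, 0->11), giving [7, 16, 20, 20, 11, 2, 15, 11].

[7, 16, 20, 20, 11, 2, 15, 11]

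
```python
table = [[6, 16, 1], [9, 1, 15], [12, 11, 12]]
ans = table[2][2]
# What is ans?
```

table[2] = [12, 11, 12]. Taking column 2 of that row yields 12.

12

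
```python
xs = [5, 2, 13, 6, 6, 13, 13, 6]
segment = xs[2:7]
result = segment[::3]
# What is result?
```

xs has length 8. The slice xs[2:7] selects indices [2, 3, 4, 5, 6] (2->13, 3->6, 4->6, 5->13, 6->13), giving [13, 6, 6, 13, 13]. So segment = [13, 6, 6, 13, 13]. segment has length 5. The slice segment[::3] selects indices [0, 3] (0->13, 3->13), giving [13, 13].

[13, 13]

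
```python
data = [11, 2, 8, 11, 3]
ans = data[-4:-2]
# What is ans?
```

data has length 5. The slice data[-4:-2] selects indices [1, 2] (1->2, 2->8), giving [2, 8].

[2, 8]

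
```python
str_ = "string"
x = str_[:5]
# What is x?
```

str_ has length 6. The slice str_[:5] selects indices [0, 1, 2, 3, 4] (0->'s', 1->'t', 2->'r', 3->'i', 4->'n'), giving 'strin'.

'strin'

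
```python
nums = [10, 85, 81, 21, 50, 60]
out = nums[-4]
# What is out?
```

nums has length 6. Negative index -4 maps to positive index 6 + (-4) = 2. nums[2] = 81.

81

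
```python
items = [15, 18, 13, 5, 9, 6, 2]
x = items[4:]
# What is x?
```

items has length 7. The slice items[4:] selects indices [4, 5, 6] (4->9, 5->6, 6->2), giving [9, 6, 2].

[9, 6, 2]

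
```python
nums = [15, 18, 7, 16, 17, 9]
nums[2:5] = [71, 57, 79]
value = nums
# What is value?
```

nums starts as [15, 18, 7, 16, 17, 9] (length 6). The slice nums[2:5] covers indices [2, 3, 4] with values [7, 16, 17]. Replacing that slice with [71, 57, 79] (same length) produces [15, 18, 71, 57, 79, 9].

[15, 18, 71, 57, 79, 9]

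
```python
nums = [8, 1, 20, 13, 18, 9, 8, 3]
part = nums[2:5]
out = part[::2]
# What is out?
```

nums has length 8. The slice nums[2:5] selects indices [2, 3, 4] (2->20, 3->13, 4->18), giving [20, 13, 18]. So part = [20, 13, 18]. part has length 3. The slice part[::2] selects indices [0, 2] (0->20, 2->18), giving [20, 18].

[20, 18]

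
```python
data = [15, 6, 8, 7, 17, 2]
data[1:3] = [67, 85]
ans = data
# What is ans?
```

data starts as [15, 6, 8, 7, 17, 2] (length 6). The slice data[1:3] covers indices [1, 2] with values [6, 8]. Replacing that slice with [67, 85] (same length) produces [15, 67, 85, 7, 17, 2].

[15, 67, 85, 7, 17, 2]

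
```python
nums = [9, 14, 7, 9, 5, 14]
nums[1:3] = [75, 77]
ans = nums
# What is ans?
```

nums starts as [9, 14, 7, 9, 5, 14] (length 6). The slice nums[1:3] covers indices [1, 2] with values [14, 7]. Replacing that slice with [75, 77] (same length) produces [9, 75, 77, 9, 5, 14].

[9, 75, 77, 9, 5, 14]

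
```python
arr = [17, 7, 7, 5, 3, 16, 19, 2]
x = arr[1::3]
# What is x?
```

arr has length 8. The slice arr[1::3] selects indices [1, 4, 7] (1->7, 4->3, 7->2), giving [7, 3, 2].

[7, 3, 2]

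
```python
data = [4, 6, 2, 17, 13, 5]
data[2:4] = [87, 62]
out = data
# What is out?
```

data starts as [4, 6, 2, 17, 13, 5] (length 6). The slice data[2:4] covers indices [2, 3] with values [2, 17]. Replacing that slice with [87, 62] (same length) produces [4, 6, 87, 62, 13, 5].

[4, 6, 87, 62, 13, 5]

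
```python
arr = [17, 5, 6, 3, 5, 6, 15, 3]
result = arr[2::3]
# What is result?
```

arr has length 8. The slice arr[2::3] selects indices [2, 5] (2->6, 5->6), giving [6, 6].

[6, 6]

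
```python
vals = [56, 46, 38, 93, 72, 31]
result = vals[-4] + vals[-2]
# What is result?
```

vals has length 6. Negative index -4 maps to positive index 6 + (-4) = 2. vals[2] = 38.
vals has length 6. Negative index -2 maps to positive index 6 + (-2) = 4. vals[4] = 72.
Sum: 38 + 72 = 110.

110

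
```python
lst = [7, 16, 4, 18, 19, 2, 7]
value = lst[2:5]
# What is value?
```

lst has length 7. The slice lst[2:5] selects indices [2, 3, 4] (2->4, 3->18, 4->19), giving [4, 18, 19].

[4, 18, 19]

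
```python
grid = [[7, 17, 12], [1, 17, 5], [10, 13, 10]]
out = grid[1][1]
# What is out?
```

grid[1] = [1, 17, 5]. Taking column 1 of that row yields 17.

17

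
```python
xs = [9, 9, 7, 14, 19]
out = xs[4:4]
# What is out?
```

xs has length 5. The slice xs[4:4] resolves to an empty index range, so the result is [].

[]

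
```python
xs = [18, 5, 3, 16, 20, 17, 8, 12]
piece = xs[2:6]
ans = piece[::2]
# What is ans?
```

xs has length 8. The slice xs[2:6] selects indices [2, 3, 4, 5] (2->3, 3->16, 4->20, 5->17), giving [3, 16, 20, 17]. So piece = [3, 16, 20, 17]. piece has length 4. The slice piece[::2] selects indices [0, 2] (0->3, 2->20), giving [3, 20].

[3, 20]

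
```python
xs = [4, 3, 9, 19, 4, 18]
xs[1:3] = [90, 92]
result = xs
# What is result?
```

xs starts as [4, 3, 9, 19, 4, 18] (length 6). The slice xs[1:3] covers indices [1, 2] with values [3, 9]. Replacing that slice with [90, 92] (same length) produces [4, 90, 92, 19, 4, 18].

[4, 90, 92, 19, 4, 18]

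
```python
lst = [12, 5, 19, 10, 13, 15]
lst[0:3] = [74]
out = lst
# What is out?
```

lst starts as [12, 5, 19, 10, 13, 15] (length 6). The slice lst[0:3] covers indices [0, 1, 2] with values [12, 5, 19]. Replacing that slice with [74] (different length) produces [74, 10, 13, 15].

[74, 10, 13, 15]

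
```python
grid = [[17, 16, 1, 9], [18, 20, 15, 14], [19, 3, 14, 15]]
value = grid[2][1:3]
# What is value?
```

grid[2] = [19, 3, 14, 15]. grid[2] has length 4. The slice grid[2][1:3] selects indices [1, 2] (1->3, 2->14), giving [3, 14].

[3, 14]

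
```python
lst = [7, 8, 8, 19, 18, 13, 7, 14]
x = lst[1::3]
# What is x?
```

lst has length 8. The slice lst[1::3] selects indices [1, 4, 7] (1->8, 4->18, 7->14), giving [8, 18, 14].

[8, 18, 14]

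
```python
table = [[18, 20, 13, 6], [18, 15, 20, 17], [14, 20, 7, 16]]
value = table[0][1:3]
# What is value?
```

table[0] = [18, 20, 13, 6]. table[0] has length 4. The slice table[0][1:3] selects indices [1, 2] (1->20, 2->13), giving [20, 13].

[20, 13]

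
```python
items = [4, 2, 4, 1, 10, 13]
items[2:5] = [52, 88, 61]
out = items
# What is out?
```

items starts as [4, 2, 4, 1, 10, 13] (length 6). The slice items[2:5] covers indices [2, 3, 4] with values [4, 1, 10]. Replacing that slice with [52, 88, 61] (same length) produces [4, 2, 52, 88, 61, 13].

[4, 2, 52, 88, 61, 13]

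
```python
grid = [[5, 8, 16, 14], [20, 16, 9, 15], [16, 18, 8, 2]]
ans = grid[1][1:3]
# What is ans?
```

grid[1] = [20, 16, 9, 15]. grid[1] has length 4. The slice grid[1][1:3] selects indices [1, 2] (1->16, 2->9), giving [16, 9].

[16, 9]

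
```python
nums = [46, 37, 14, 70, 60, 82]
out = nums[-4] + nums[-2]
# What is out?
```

nums has length 6. Negative index -4 maps to positive index 6 + (-4) = 2. nums[2] = 14.
nums has length 6. Negative index -2 maps to positive index 6 + (-2) = 4. nums[4] = 60.
Sum: 14 + 60 = 74.

74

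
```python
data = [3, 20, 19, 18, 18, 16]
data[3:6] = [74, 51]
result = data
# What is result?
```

data starts as [3, 20, 19, 18, 18, 16] (length 6). The slice data[3:6] covers indices [3, 4, 5] with values [18, 18, 16]. Replacing that slice with [74, 51] (different length) produces [3, 20, 19, 74, 51].

[3, 20, 19, 74, 51]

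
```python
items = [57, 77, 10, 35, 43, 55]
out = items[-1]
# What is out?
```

items has length 6. Negative index -1 maps to positive index 6 + (-1) = 5. items[5] = 55.

55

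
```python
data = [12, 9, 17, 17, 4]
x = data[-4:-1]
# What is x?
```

data has length 5. The slice data[-4:-1] selects indices [1, 2, 3] (1->9, 2->17, 3->17), giving [9, 17, 17].

[9, 17, 17]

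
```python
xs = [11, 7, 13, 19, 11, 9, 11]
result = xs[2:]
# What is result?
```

xs has length 7. The slice xs[2:] selects indices [2, 3, 4, 5, 6] (2->13, 3->19, 4->11, 5->9, 6->11), giving [13, 19, 11, 9, 11].

[13, 19, 11, 9, 11]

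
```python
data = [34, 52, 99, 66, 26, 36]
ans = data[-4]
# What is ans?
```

data has length 6. Negative index -4 maps to positive index 6 + (-4) = 2. data[2] = 99.

99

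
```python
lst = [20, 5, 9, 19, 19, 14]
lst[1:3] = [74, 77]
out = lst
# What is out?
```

lst starts as [20, 5, 9, 19, 19, 14] (length 6). The slice lst[1:3] covers indices [1, 2] with values [5, 9]. Replacing that slice with [74, 77] (same length) produces [20, 74, 77, 19, 19, 14].

[20, 74, 77, 19, 19, 14]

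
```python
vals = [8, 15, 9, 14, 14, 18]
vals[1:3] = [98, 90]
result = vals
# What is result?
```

vals starts as [8, 15, 9, 14, 14, 18] (length 6). The slice vals[1:3] covers indices [1, 2] with values [15, 9]. Replacing that slice with [98, 90] (same length) produces [8, 98, 90, 14, 14, 18].

[8, 98, 90, 14, 14, 18]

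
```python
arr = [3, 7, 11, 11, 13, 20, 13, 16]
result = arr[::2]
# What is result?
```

arr has length 8. The slice arr[::2] selects indices [0, 2, 4, 6] (0->3, 2->11, 4->13, 6->13), giving [3, 11, 13, 13].

[3, 11, 13, 13]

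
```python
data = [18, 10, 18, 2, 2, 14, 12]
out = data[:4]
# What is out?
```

data has length 7. The slice data[:4] selects indices [0, 1, 2, 3] (0->18, 1->10, 2->18, 3->2), giving [18, 10, 18, 2].

[18, 10, 18, 2]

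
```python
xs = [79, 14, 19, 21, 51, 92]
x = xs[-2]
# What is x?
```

xs has length 6. Negative index -2 maps to positive index 6 + (-2) = 4. xs[4] = 51.

51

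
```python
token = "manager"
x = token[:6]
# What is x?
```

token has length 7. The slice token[:6] selects indices [0, 1, 2, 3, 4, 5] (0->'m', 1->'a', 2->'n', 3->'a', 4->'g', 5->'e'), giving 'manage'.

'manage'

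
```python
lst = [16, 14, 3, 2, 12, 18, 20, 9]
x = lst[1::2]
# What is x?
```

lst has length 8. The slice lst[1::2] selects indices [1, 3, 5, 7] (1->14, 3->2, 5->18, 7->9), giving [14, 2, 18, 9].

[14, 2, 18, 9]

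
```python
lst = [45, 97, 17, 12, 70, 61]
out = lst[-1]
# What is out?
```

lst has length 6. Negative index -1 maps to positive index 6 + (-1) = 5. lst[5] = 61.

61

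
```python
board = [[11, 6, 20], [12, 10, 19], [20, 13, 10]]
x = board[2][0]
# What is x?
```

board[2] = [20, 13, 10]. Taking column 0 of that row yields 20.

20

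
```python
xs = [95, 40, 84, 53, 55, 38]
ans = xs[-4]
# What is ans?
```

xs has length 6. Negative index -4 maps to positive index 6 + (-4) = 2. xs[2] = 84.

84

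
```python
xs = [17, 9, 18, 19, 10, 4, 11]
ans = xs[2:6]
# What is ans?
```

xs has length 7. The slice xs[2:6] selects indices [2, 3, 4, 5] (2->18, 3->19, 4->10, 5->4), giving [18, 19, 10, 4].

[18, 19, 10, 4]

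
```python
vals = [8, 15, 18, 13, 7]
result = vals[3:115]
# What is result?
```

vals has length 5. The slice vals[3:115] selects indices [3, 4] (3->13, 4->7), giving [13, 7].

[13, 7]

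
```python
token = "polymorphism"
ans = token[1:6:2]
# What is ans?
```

token has length 12. The slice token[1:6:2] selects indices [1, 3, 5] (1->'o', 3->'y', 5->'o'), giving 'oyo'.

'oyo'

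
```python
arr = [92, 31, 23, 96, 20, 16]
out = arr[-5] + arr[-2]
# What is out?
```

arr has length 6. Negative index -5 maps to positive index 6 + (-5) = 1. arr[1] = 31.
arr has length 6. Negative index -2 maps to positive index 6 + (-2) = 4. arr[4] = 20.
Sum: 31 + 20 = 51.

51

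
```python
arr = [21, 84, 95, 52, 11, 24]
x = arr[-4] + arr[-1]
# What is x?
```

arr has length 6. Negative index -4 maps to positive index 6 + (-4) = 2. arr[2] = 95.
arr has length 6. Negative index -1 maps to positive index 6 + (-1) = 5. arr[5] = 24.
Sum: 95 + 24 = 119.

119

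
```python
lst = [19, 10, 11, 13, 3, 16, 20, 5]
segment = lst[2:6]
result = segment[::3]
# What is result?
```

lst has length 8. The slice lst[2:6] selects indices [2, 3, 4, 5] (2->11, 3->13, 4->3, 5->16), giving [11, 13, 3, 16]. So segment = [11, 13, 3, 16]. segment has length 4. The slice segment[::3] selects indices [0, 3] (0->11, 3->16), giving [11, 16].

[11, 16]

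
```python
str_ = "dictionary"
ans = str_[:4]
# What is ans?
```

str_ has length 10. The slice str_[:4] selects indices [0, 1, 2, 3] (0->'d', 1->'i', 2->'c', 3->'t'), giving 'dict'.

'dict'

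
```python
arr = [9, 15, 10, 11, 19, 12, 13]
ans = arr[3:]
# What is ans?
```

arr has length 7. The slice arr[3:] selects indices [3, 4, 5, 6] (3->11, 4->19, 5->12, 6->13), giving [11, 19, 12, 13].

[11, 19, 12, 13]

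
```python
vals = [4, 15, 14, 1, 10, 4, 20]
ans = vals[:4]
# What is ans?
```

vals has length 7. The slice vals[:4] selects indices [0, 1, 2, 3] (0->4, 1->15, 2->14, 3->1), giving [4, 15, 14, 1].

[4, 15, 14, 1]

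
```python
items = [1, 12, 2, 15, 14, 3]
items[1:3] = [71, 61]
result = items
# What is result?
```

items starts as [1, 12, 2, 15, 14, 3] (length 6). The slice items[1:3] covers indices [1, 2] with values [12, 2]. Replacing that slice with [71, 61] (same length) produces [1, 71, 61, 15, 14, 3].

[1, 71, 61, 15, 14, 3]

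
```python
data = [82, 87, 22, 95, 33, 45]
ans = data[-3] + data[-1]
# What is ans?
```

data has length 6. Negative index -3 maps to positive index 6 + (-3) = 3. data[3] = 95.
data has length 6. Negative index -1 maps to positive index 6 + (-1) = 5. data[5] = 45.
Sum: 95 + 45 = 140.

140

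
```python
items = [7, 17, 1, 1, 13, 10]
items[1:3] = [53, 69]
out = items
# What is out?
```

items starts as [7, 17, 1, 1, 13, 10] (length 6). The slice items[1:3] covers indices [1, 2] with values [17, 1]. Replacing that slice with [53, 69] (same length) produces [7, 53, 69, 1, 13, 10].

[7, 53, 69, 1, 13, 10]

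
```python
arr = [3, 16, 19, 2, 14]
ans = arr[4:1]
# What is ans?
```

arr has length 5. The slice arr[4:1] resolves to an empty index range, so the result is [].

[]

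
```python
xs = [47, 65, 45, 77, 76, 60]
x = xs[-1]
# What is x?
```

xs has length 6. Negative index -1 maps to positive index 6 + (-1) = 5. xs[5] = 60.

60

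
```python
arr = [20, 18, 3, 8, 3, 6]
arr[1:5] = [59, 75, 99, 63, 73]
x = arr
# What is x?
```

arr starts as [20, 18, 3, 8, 3, 6] (length 6). The slice arr[1:5] covers indices [1, 2, 3, 4] with values [18, 3, 8, 3]. Replacing that slice with [59, 75, 99, 63, 73] (different length) produces [20, 59, 75, 99, 63, 73, 6].

[20, 59, 75, 99, 63, 73, 6]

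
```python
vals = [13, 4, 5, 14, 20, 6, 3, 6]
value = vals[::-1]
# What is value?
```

vals has length 8. The slice vals[::-1] selects indices [7, 6, 5, 4, 3, 2, 1, 0] (7->6, 6->3, 5->6, 4->20, 3->14, 2->5, 1->4, 0->13), giving [6, 3, 6, 20, 14, 5, 4, 13].

[6, 3, 6, 20, 14, 5, 4, 13]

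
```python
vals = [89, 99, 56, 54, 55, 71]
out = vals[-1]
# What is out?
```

vals has length 6. Negative index -1 maps to positive index 6 + (-1) = 5. vals[5] = 71.

71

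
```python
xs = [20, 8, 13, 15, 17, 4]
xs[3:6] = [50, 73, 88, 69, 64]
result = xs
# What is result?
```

xs starts as [20, 8, 13, 15, 17, 4] (length 6). The slice xs[3:6] covers indices [3, 4, 5] with values [15, 17, 4]. Replacing that slice with [50, 73, 88, 69, 64] (different length) produces [20, 8, 13, 50, 73, 88, 69, 64].

[20, 8, 13, 50, 73, 88, 69, 64]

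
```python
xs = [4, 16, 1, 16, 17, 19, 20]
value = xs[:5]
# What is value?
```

xs has length 7. The slice xs[:5] selects indices [0, 1, 2, 3, 4] (0->4, 1->16, 2->1, 3->16, 4->17), giving [4, 16, 1, 16, 17].

[4, 16, 1, 16, 17]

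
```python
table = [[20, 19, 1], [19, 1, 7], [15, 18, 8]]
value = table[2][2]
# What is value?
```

table[2] = [15, 18, 8]. Taking column 2 of that row yields 8.

8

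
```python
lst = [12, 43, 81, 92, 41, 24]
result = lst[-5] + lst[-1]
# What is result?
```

lst has length 6. Negative index -5 maps to positive index 6 + (-5) = 1. lst[1] = 43.
lst has length 6. Negative index -1 maps to positive index 6 + (-1) = 5. lst[5] = 24.
Sum: 43 + 24 = 67.

67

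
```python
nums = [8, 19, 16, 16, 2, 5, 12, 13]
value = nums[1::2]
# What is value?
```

nums has length 8. The slice nums[1::2] selects indices [1, 3, 5, 7] (1->19, 3->16, 5->5, 7->13), giving [19, 16, 5, 13].

[19, 16, 5, 13]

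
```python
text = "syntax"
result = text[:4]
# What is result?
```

text has length 6. The slice text[:4] selects indices [0, 1, 2, 3] (0->'s', 1->'y', 2->'n', 3->'t'), giving 'synt'.

'synt'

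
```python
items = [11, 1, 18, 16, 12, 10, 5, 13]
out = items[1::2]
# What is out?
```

items has length 8. The slice items[1::2] selects indices [1, 3, 5, 7] (1->1, 3->16, 5->10, 7->13), giving [1, 16, 10, 13].

[1, 16, 10, 13]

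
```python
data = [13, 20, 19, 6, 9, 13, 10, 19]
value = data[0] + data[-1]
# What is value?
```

data has length 8. data[0] = 13.
data has length 8. Negative index -1 maps to positive index 8 + (-1) = 7. data[7] = 19.
Sum: 13 + 19 = 32.

32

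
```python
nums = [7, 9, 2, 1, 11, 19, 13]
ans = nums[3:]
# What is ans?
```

nums has length 7. The slice nums[3:] selects indices [3, 4, 5, 6] (3->1, 4->11, 5->19, 6->13), giving [1, 11, 19, 13].

[1, 11, 19, 13]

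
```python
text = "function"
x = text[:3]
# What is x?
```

text has length 8. The slice text[:3] selects indices [0, 1, 2] (0->'f', 1->'u', 2->'n'), giving 'fun'.

'fun'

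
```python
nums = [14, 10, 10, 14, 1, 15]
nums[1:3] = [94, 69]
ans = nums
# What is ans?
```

nums starts as [14, 10, 10, 14, 1, 15] (length 6). The slice nums[1:3] covers indices [1, 2] with values [10, 10]. Replacing that slice with [94, 69] (same length) produces [14, 94, 69, 14, 1, 15].

[14, 94, 69, 14, 1, 15]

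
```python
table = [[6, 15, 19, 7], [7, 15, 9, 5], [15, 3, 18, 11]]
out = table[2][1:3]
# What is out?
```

table[2] = [15, 3, 18, 11]. table[2] has length 4. The slice table[2][1:3] selects indices [1, 2] (1->3, 2->18), giving [3, 18].

[3, 18]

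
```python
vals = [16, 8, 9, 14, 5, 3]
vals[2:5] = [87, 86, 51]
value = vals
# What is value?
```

vals starts as [16, 8, 9, 14, 5, 3] (length 6). The slice vals[2:5] covers indices [2, 3, 4] with values [9, 14, 5]. Replacing that slice with [87, 86, 51] (same length) produces [16, 8, 87, 86, 51, 3].

[16, 8, 87, 86, 51, 3]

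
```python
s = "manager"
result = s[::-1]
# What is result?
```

s has length 7. The slice s[::-1] selects indices [6, 5, 4, 3, 2, 1, 0] (6->'r', 5->'e', 4->'g', 3->'a', 2->'n', 1->'a', 0->'m'), giving 'reganam'.

'reganam'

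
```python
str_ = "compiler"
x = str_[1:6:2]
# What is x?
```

str_ has length 8. The slice str_[1:6:2] selects indices [1, 3, 5] (1->'o', 3->'p', 5->'l'), giving 'opl'.

'opl'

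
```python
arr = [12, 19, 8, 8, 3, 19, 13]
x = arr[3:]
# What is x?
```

arr has length 7. The slice arr[3:] selects indices [3, 4, 5, 6] (3->8, 4->3, 5->19, 6->13), giving [8, 3, 19, 13].

[8, 3, 19, 13]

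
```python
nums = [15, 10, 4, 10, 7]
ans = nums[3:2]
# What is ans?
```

nums has length 5. The slice nums[3:2] resolves to an empty index range, so the result is [].

[]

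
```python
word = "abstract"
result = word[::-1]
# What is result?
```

word has length 8. The slice word[::-1] selects indices [7, 6, 5, 4, 3, 2, 1, 0] (7->'t', 6->'c', 5->'a', 4->'r', 3->'t', 2->'s', 1->'b', 0->'a'), giving 'tcartsba'.

'tcartsba'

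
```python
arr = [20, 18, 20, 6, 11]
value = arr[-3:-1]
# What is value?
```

arr has length 5. The slice arr[-3:-1] selects indices [2, 3] (2->20, 3->6), giving [20, 6].

[20, 6]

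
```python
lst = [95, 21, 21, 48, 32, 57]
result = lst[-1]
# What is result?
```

lst has length 6. Negative index -1 maps to positive index 6 + (-1) = 5. lst[5] = 57.

57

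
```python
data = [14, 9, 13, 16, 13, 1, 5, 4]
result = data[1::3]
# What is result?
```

data has length 8. The slice data[1::3] selects indices [1, 4, 7] (1->9, 4->13, 7->4), giving [9, 13, 4].

[9, 13, 4]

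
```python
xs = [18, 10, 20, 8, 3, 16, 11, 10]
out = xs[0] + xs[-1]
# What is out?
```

xs has length 8. xs[0] = 18.
xs has length 8. Negative index -1 maps to positive index 8 + (-1) = 7. xs[7] = 10.
Sum: 18 + 10 = 28.

28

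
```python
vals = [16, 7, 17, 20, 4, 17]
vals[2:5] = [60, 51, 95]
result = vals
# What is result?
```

vals starts as [16, 7, 17, 20, 4, 17] (length 6). The slice vals[2:5] covers indices [2, 3, 4] with values [17, 20, 4]. Replacing that slice with [60, 51, 95] (same length) produces [16, 7, 60, 51, 95, 17].

[16, 7, 60, 51, 95, 17]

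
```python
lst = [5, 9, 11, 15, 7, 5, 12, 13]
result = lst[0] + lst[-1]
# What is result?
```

lst has length 8. lst[0] = 5.
lst has length 8. Negative index -1 maps to positive index 8 + (-1) = 7. lst[7] = 13.
Sum: 5 + 13 = 18.

18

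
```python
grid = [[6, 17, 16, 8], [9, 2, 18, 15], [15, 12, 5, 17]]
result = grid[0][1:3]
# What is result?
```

grid[0] = [6, 17, 16, 8]. grid[0] has length 4. The slice grid[0][1:3] selects indices [1, 2] (1->17, 2->16), giving [17, 16].

[17, 16]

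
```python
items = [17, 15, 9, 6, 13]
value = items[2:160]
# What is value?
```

items has length 5. The slice items[2:160] selects indices [2, 3, 4] (2->9, 3->6, 4->13), giving [9, 6, 13].

[9, 6, 13]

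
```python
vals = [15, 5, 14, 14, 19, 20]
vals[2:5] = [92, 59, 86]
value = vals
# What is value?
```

vals starts as [15, 5, 14, 14, 19, 20] (length 6). The slice vals[2:5] covers indices [2, 3, 4] with values [14, 14, 19]. Replacing that slice with [92, 59, 86] (same length) produces [15, 5, 92, 59, 86, 20].

[15, 5, 92, 59, 86, 20]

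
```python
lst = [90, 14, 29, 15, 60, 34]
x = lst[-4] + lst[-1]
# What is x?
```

lst has length 6. Negative index -4 maps to positive index 6 + (-4) = 2. lst[2] = 29.
lst has length 6. Negative index -1 maps to positive index 6 + (-1) = 5. lst[5] = 34.
Sum: 29 + 34 = 63.

63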